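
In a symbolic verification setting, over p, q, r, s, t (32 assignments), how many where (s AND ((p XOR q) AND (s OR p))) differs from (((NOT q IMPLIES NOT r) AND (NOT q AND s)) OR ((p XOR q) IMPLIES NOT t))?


F1 = (s AND ((p XOR q) AND (s OR p)))
F2 = (((NOT q IMPLIES NOT r) AND (NOT q AND s)) OR ((p XOR q) IMPLIES NOT t))
Evaluate both on each of 32 rows (bits = p,q,r,s,t):
  row 0 [00000]: F1=0 F2=1 (differ) -> 1
  row 1 [00001]: F1=0 F2=1 (differ) -> 1
  row 2 [00010]: F1=0 F2=1 (differ) -> 1
  row 3 [00011]: F1=0 F2=1 (differ) -> 1
  row 4 [00100]: F1=0 F2=1 (differ) -> 1
  row 5 [00101]: F1=0 F2=1 (differ) -> 1
  row 6 [00110]: F1=0 F2=1 (differ) -> 1
  row 7 [00111]: F1=0 F2=1 (differ) -> 1
  row 8 [01000]: F1=0 F2=1 (differ) -> 1
  row 9 [01001]: F1=0 F2=0 -> 0
  row 10 [01010]: F1=1 F2=1 -> 0
  row 11 [01011]: F1=1 F2=0 (differ) -> 1
  row 12 [01100]: F1=0 F2=1 (differ) -> 1
  row 13 [01101]: F1=0 F2=0 -> 0
  row 14 [01110]: F1=1 F2=1 -> 0
  row 15 [01111]: F1=1 F2=0 (differ) -> 1
  row 16 [10000]: F1=0 F2=1 (differ) -> 1
  row 17 [10001]: F1=0 F2=0 -> 0
  row 18 [10010]: F1=1 F2=1 -> 0
  row 19 [10011]: F1=1 F2=1 -> 0
  row 20 [10100]: F1=0 F2=1 (differ) -> 1
  row 21 [10101]: F1=0 F2=0 -> 0
  row 22 [10110]: F1=1 F2=1 -> 0
  row 23 [10111]: F1=1 F2=0 (differ) -> 1
  row 24 [11000]: F1=0 F2=1 (differ) -> 1
  row 25 [11001]: F1=0 F2=1 (differ) -> 1
  row 26 [11010]: F1=0 F2=1 (differ) -> 1
  row 27 [11011]: F1=0 F2=1 (differ) -> 1
  row 28 [11100]: F1=0 F2=1 (differ) -> 1
  row 29 [11101]: F1=0 F2=1 (differ) -> 1
  row 30 [11110]: F1=0 F2=1 (differ) -> 1
  row 31 [11111]: F1=0 F2=1 (differ) -> 1
Full result column, 8 rows per line (p,q fixed per line; r,s,t runs 000..111 left to right):
  rows 0-7 [p,q=00]: 11111111  (ones: 8)
  rows 8-15 [p,q=01]: 10011001  (ones: 4)
  rows 16-23 [p,q=10]: 10001001  (ones: 3)
  rows 24-31 [p,q=11]: 11111111  (ones: 8)
Disagreements = 8+4+3+8 = 23

23


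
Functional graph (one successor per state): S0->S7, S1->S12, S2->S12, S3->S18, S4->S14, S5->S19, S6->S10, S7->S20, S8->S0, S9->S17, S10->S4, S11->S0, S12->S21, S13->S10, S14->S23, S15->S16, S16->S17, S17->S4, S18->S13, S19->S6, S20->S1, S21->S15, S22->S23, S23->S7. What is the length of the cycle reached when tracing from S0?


Trace from S0 until a state repeats:
  S0 -> S7 -> S20 -> S1 -> S12 -> S21 -> S15 -> S16 -> S17 -> S4 -> S14 -> S23 -> S7
S7 first seen at step 1, revisited at step 12.
Cycle length = 12 - 1 = 11

11


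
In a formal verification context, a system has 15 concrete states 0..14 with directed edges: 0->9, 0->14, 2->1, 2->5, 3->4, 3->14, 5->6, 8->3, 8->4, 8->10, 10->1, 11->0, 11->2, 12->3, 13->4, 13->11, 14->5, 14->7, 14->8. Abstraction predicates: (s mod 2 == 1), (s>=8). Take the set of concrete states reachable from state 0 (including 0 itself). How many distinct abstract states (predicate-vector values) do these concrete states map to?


BFS from 0:
Concrete reachable: {0, 1, 3, 4, 5, 6, 7, 8, 9, 10, 14}
Abstract via predicates (s mod 2 == 1), (s>=8):
  (0,0) <- {0, 4, 6}
  (0,1) <- {8, 10, 14}
  (1,0) <- {1, 3, 5, 7}
  (1,1) <- {9}
Distinct abstract states = 4

4


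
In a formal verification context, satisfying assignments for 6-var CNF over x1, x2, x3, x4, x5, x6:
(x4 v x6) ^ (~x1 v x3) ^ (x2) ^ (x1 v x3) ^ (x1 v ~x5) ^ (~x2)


CNF with 6 clauses over 6 vars (64 assignments).
An assignment satisfies CNF iff every clause has >=1 true literal.
Check each row (bits = x1,x2,x3,x4,x5,x6; clause T/F shown):
  row 0 [000000]: clauses=FTFFTT -> 0
  row 1 [000001]: clauses=TTFFTT -> 0
  row 2 [000010]: clauses=FTFFFT -> 0
  row 3 [000011]: clauses=TTFFFT -> 0
  row 4 [000100]: clauses=TTFFTT -> 0
  (every remaining row is evaluated the same way; all 64 results are listed next)
Full result column, 8 rows per line (x1,x2,x3 fixed per line; x4,x5,x6 runs 000..111 left to right):
  rows 0-7 [x1,x2,x3=000]: 00000000  (ones: 0)
  rows 8-15 [x1,x2,x3=001]: 00000000  (ones: 0)
  rows 16-23 [x1,x2,x3=010]: 00000000  (ones: 0)
  rows 24-31 [x1,x2,x3=011]: 00000000  (ones: 0)
  rows 32-39 [x1,x2,x3=100]: 00000000  (ones: 0)
  rows 40-47 [x1,x2,x3=101]: 00000000  (ones: 0)
  rows 48-55 [x1,x2,x3=110]: 00000000  (ones: 0)
  rows 56-63 [x1,x2,x3=111]: 00000000  (ones: 0)
Satisfying assignments = 0+0+0+0+0+0+0+0 = 0

0


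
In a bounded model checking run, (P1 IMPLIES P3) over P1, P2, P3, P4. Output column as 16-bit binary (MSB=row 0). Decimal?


Formula: (P1 IMPLIES P3) over P1, P2, P3, P4 (16 rows)
Evaluate each row (bits = P1,P2,P3,P4, MSB first):
  row 0 [0000]: (0 IMPLIES 0) -> 1
  row 1 [0001]: (0 IMPLIES 0) -> 1
  row 2 [0010]: (0 IMPLIES 1) -> 1
  row 3 [0011]: (0 IMPLIES 1) -> 1
  row 4 [0100]: (0 IMPLIES 0) -> 1
  row 5 [0101]: (0 IMPLIES 0) -> 1
  row 6 [0110]: (0 IMPLIES 1) -> 1
  row 7 [0111]: (0 IMPLIES 1) -> 1
  row 8 [1000]: (1 IMPLIES 0) -> 0
  row 9 [1001]: (1 IMPLIES 0) -> 0
  row 10 [1010]: (1 IMPLIES 1) -> 1
  row 11 [1011]: (1 IMPLIES 1) -> 1
  row 12 [1100]: (1 IMPLIES 0) -> 0
  row 13 [1101]: (1 IMPLIES 0) -> 0
  row 14 [1110]: (1 IMPLIES 1) -> 1
  row 15 [1111]: (1 IMPLIES 1) -> 1
Full result column, 4 rows per line (P1,P2 fixed per line; P3,P4 runs 00..11 left to right):
  rows 0-3 [P1,P2=00]: 1111  = hex F
  rows 4-7 [P1,P2=01]: 1111  = hex F
  rows 8-11 [P1,P2=10]: 0011  = hex 3
  rows 12-15 [P1,P2=11]: 0011  = hex 3
Output column (row 0 .. row 15) = 1111111100110011
Output column grouped in 4s = 1111 1111 0011 0011 = 0xFF33
Convert to decimal digit by digit (value = value*16 + digit):
  F -> 15
  15*16 + 15 (F) = 255
  255*16 + 3 = 4083
  4083*16 + 3 = 65331
Decimal = 65331

65331


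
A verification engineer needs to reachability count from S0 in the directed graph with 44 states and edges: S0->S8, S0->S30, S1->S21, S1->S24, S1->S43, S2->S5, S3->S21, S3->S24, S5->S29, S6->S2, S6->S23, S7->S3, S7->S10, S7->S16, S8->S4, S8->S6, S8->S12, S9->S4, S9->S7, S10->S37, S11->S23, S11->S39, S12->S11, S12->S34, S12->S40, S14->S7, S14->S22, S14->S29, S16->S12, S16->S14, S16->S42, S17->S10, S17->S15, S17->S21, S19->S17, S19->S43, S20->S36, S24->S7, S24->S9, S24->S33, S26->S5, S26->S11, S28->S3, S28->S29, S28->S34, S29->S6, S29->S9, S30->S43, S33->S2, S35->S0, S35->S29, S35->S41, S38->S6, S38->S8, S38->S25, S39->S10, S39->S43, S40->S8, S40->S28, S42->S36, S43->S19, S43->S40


BFS from S0:
  layer 0: {S0}
  layer 1: {S8, S30}
  layer 2: {S4, S6, S12, S43}
  layer 3: {S2, S11, S19, S23, S34, S40}
  layer 4: {S5, S17, S28, S39}
  layer 5: {S3, S10, S15, S21, S29}
  layer 6: {S9, S24, S37}
  layer 7: {S7, S33}
  layer 8: {S16}
  layer 9: {S14, S42}
  layer 10: {S22, S36}
Reachable set: {S0, S2, S3, S4, S5, S6, S7, S8, S9, S10, S11, S12, S14, S15, S16, S17, S19, S21, S22, S23, S24, S28, S29, S30, S33, S34, S36, S37, S39, S40, S42, S43}
Count = 32

32


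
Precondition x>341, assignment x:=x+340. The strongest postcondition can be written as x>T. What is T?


Formula: sp(P, x:=E) = exists old_x. (x = E[old_x/x]) AND P[old_x/x] (old_x is the value of x before the assignment; eliminate old_x by solving x = E[old_x/x] for old_x)
Step 1: Precondition P: x>341, i.e. old_x > 341
Step 2: Assignment gives x = old_x + 340, so old_x = x - 340
Step 3: Substitute into P: x - 340 > 341
Step 4: Simplify: x > 341+340 = 681

681


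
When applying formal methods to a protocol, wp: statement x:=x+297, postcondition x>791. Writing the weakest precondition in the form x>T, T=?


Formula: wp(x:=E, P) = P[E/x] (substitute E for x in postcondition)
Step 1: Postcondition: x>791
Step 2: Substitute x+297 for x: x+297>791
Step 3: Solve for x: x > 791-297 = 494

494


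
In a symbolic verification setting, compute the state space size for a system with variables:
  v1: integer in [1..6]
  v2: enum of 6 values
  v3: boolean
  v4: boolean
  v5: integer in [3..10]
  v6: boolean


State space = product of domain sizes of all variables.
Domain sizes:
  v1 (integer in [1..6]): 6
  v2 (enum of 6 values): 6
  v3 (boolean): 2
  v4 (boolean): 2
  v5 (integer in [3..10]): 8
  v6 (boolean): 2
Product = 6 * 6 * 2 * 2 * 8 * 2 = 2304

2304


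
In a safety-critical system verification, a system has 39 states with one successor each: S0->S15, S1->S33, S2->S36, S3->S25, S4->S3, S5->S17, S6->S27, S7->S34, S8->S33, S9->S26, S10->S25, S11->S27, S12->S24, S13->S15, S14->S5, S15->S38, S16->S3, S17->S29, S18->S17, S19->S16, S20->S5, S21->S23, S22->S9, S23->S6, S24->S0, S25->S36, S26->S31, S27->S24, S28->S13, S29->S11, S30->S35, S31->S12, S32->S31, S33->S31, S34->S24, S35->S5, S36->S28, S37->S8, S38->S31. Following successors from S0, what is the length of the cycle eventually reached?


Trace from S0 until a state repeats:
  S0 -> S15 -> S38 -> S31 -> S12 -> S24 -> S0
S0 first seen at step 0, revisited at step 6.
Cycle length = 6 - 0 = 6

6


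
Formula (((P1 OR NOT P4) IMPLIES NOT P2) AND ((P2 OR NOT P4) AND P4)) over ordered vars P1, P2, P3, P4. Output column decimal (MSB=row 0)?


Formula: (((P1 OR NOT P4) IMPLIES NOT P2) AND ((P2 OR NOT P4) AND P4)) over P1, P2, P3, P4 (16 rows)
Evaluate each row (bits = P1,P2,P3,P4, MSB first):
  row 0 [0000]: (((0 OR NOT 0) IMPLIES NOT 0) AND ((0 OR NOT 0) AND 0)) -> 0
  row 1 [0001]: (((0 OR NOT 1) IMPLIES NOT 0) AND ((0 OR NOT 1) AND 1)) -> 0
  row 2 [0010]: (((0 OR NOT 0) IMPLIES NOT 0) AND ((0 OR NOT 0) AND 0)) -> 0
  row 3 [0011]: (((0 OR NOT 1) IMPLIES NOT 0) AND ((0 OR NOT 1) AND 1)) -> 0
  row 4 [0100]: (((0 OR NOT 0) IMPLIES NOT 1) AND ((1 OR NOT 0) AND 0)) -> 0
  row 5 [0101]: (((0 OR NOT 1) IMPLIES NOT 1) AND ((1 OR NOT 1) AND 1)) -> 1
  row 6 [0110]: (((0 OR NOT 0) IMPLIES NOT 1) AND ((1 OR NOT 0) AND 0)) -> 0
  row 7 [0111]: (((0 OR NOT 1) IMPLIES NOT 1) AND ((1 OR NOT 1) AND 1)) -> 1
  row 8 [1000]: (((1 OR NOT 0) IMPLIES NOT 0) AND ((0 OR NOT 0) AND 0)) -> 0
  row 9 [1001]: (((1 OR NOT 1) IMPLIES NOT 0) AND ((0 OR NOT 1) AND 1)) -> 0
  row 10 [1010]: (((1 OR NOT 0) IMPLIES NOT 0) AND ((0 OR NOT 0) AND 0)) -> 0
  row 11 [1011]: (((1 OR NOT 1) IMPLIES NOT 0) AND ((0 OR NOT 1) AND 1)) -> 0
  row 12 [1100]: (((1 OR NOT 0) IMPLIES NOT 1) AND ((1 OR NOT 0) AND 0)) -> 0
  row 13 [1101]: (((1 OR NOT 1) IMPLIES NOT 1) AND ((1 OR NOT 1) AND 1)) -> 0
  row 14 [1110]: (((1 OR NOT 0) IMPLIES NOT 1) AND ((1 OR NOT 0) AND 0)) -> 0
  row 15 [1111]: (((1 OR NOT 1) IMPLIES NOT 1) AND ((1 OR NOT 1) AND 1)) -> 0
Full result column, 4 rows per line (P1,P2 fixed per line; P3,P4 runs 00..11 left to right):
  rows 0-3 [P1,P2=00]: 0000  = hex 0
  rows 4-7 [P1,P2=01]: 0101  = hex 5
  rows 8-11 [P1,P2=10]: 0000  = hex 0
  rows 12-15 [P1,P2=11]: 0000  = hex 0
Output column (row 0 .. row 15) = 0000010100000000
Output column grouped in 4s = 0000 0101 0000 0000 = 0x0500
Convert to decimal digit by digit (value = value*16 + digit):
  0 -> 0
  0*16 + 5 = 5
  5*16 + 0 = 80
  80*16 + 0 = 1280
Decimal = 1280

1280


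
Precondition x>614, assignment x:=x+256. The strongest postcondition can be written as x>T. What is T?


Formula: sp(P, x:=E) = exists old_x. (x = E[old_x/x]) AND P[old_x/x] (old_x is the value of x before the assignment; eliminate old_x by solving x = E[old_x/x] for old_x)
Step 1: Precondition P: x>614, i.e. old_x > 614
Step 2: Assignment gives x = old_x + 256, so old_x = x - 256
Step 3: Substitute into P: x - 256 > 614
Step 4: Simplify: x > 614+256 = 870

870


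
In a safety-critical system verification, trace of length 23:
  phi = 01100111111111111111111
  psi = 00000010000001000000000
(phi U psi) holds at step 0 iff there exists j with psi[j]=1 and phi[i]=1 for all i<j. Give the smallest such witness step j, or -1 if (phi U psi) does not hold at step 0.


(phi U psi) at 0: need smallest j with psi[j]=1 and phi[i]=1 for all i in [0,j).
Scan from step 0:
  step 0: phi=0 -> phi-prefix broken from here
  step 6: psi=1 but phi already failed -> not a witness
  step 13: psi=1 but phi already failed -> not a witness
  end of trace: no witness -> -1
Witness step = -1

-1


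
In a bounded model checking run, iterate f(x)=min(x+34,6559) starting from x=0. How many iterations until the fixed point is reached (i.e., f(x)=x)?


Step 1: x=0, cap=6559, increment=34
Step 2: x grows by 34 each step until capped at 6559; fixed point is x=6559
Step 3: iterations = ceil(6559/34) = 193

193


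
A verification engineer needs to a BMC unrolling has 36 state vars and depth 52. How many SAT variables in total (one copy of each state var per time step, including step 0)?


BMC unrolls to depth k, creating one copy of each state var for steps 0..k.
Step count = 52 + 1 = 53 (steps 0 through 52)
Vars per step = 36
Total = 36 * 53 = 1908

1908


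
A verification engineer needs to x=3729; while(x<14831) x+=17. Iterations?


Step 1: x goes from 3729 toward 14831 by 17; the body runs while x<14831, so iterations = ceil((bound-start)/step)
Step 2: Distance=11102
Step 3: ceil(11102/17)=654

654


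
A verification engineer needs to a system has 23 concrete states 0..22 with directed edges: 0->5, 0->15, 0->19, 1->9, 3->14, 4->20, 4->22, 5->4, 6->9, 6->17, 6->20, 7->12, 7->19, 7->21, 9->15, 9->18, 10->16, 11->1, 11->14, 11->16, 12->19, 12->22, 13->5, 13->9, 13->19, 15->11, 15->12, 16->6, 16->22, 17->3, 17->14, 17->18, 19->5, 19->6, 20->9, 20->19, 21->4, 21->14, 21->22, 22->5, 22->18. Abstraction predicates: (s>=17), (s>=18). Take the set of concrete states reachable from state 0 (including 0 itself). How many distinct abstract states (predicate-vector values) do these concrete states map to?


BFS from 0:
Concrete reachable: {0, 1, 3, 4, 5, 6, 9, 11, 12, 14, 15, 16, 17, 18, 19, 20, 22}
Abstract via predicates (s>=17), (s>=18):
  (0,0) <- {0, 1, 3, 4, 5, 6, 9, 11, 12, 14, 15, 16}
  (1,0) <- {17}
  (1,1) <- {18, 19, 20, 22}
Distinct abstract states = 3

3


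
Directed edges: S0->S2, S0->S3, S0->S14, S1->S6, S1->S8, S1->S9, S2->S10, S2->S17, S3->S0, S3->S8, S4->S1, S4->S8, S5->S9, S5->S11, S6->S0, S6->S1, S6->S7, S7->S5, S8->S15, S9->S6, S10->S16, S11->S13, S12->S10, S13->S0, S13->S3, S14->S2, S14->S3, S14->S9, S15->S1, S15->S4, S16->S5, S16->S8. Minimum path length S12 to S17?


BFS layer-by-layer from S12:
  dist 0: {S12}
  dist 1: {S10}
  dist 2: {S16}
  dist 3: {S5, S8}
  dist 4: {S9, S11, S15}
  dist 5: {S1, S4, S6, S13}
  dist 6: {S0, S3, S7}
  dist 7: {S2, S14}
  dist 8: {S17}
  -> S17 reached at distance 8
Shortest path length = 8

8


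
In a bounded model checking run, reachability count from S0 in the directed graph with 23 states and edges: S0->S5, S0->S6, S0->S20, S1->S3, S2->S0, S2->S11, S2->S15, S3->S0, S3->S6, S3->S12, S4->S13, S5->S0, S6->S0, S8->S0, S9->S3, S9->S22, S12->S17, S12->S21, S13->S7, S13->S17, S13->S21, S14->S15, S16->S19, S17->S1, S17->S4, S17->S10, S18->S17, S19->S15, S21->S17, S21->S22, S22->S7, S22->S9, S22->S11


BFS from S0:
  layer 0: {S0}
  layer 1: {S5, S6, S20}
Reachable set: {S0, S5, S6, S20}
Count = 4

4


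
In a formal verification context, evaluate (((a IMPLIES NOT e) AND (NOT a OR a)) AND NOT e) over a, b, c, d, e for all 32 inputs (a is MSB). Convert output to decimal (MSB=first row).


Formula: (((a IMPLIES NOT e) AND (NOT a OR a)) AND NOT e) over a, b, c, d, e (32 rows)
Evaluate each row (bits = a,b,c,d,e, MSB first):
  row 0 [00000]: (((0 IMPLIES NOT 0) AND (NOT 0 OR 0)) AND NOT 0) -> 1
  row 1 [00001]: (((0 IMPLIES NOT 1) AND (NOT 0 OR 0)) AND NOT 1) -> 0
  row 2 [00010]: (((0 IMPLIES NOT 0) AND (NOT 0 OR 0)) AND NOT 0) -> 1
  row 3 [00011]: (((0 IMPLIES NOT 1) AND (NOT 0 OR 0)) AND NOT 1) -> 0
  row 4 [00100]: (((0 IMPLIES NOT 0) AND (NOT 0 OR 0)) AND NOT 0) -> 1
  row 5 [00101]: (((0 IMPLIES NOT 1) AND (NOT 0 OR 0)) AND NOT 1) -> 0
  row 6 [00110]: (((0 IMPLIES NOT 0) AND (NOT 0 OR 0)) AND NOT 0) -> 1
  row 7 [00111]: (((0 IMPLIES NOT 1) AND (NOT 0 OR 0)) AND NOT 1) -> 0
  row 8 [01000]: (((0 IMPLIES NOT 0) AND (NOT 0 OR 0)) AND NOT 0) -> 1
  row 9 [01001]: (((0 IMPLIES NOT 1) AND (NOT 0 OR 0)) AND NOT 1) -> 0
  row 10 [01010]: (((0 IMPLIES NOT 0) AND (NOT 0 OR 0)) AND NOT 0) -> 1
  row 11 [01011]: (((0 IMPLIES NOT 1) AND (NOT 0 OR 0)) AND NOT 1) -> 0
  row 12 [01100]: (((0 IMPLIES NOT 0) AND (NOT 0 OR 0)) AND NOT 0) -> 1
  row 13 [01101]: (((0 IMPLIES NOT 1) AND (NOT 0 OR 0)) AND NOT 1) -> 0
  row 14 [01110]: (((0 IMPLIES NOT 0) AND (NOT 0 OR 0)) AND NOT 0) -> 1
  row 15 [01111]: (((0 IMPLIES NOT 1) AND (NOT 0 OR 0)) AND NOT 1) -> 0
  row 16 [10000]: (((1 IMPLIES NOT 0) AND (NOT 1 OR 1)) AND NOT 0) -> 1
  row 17 [10001]: (((1 IMPLIES NOT 1) AND (NOT 1 OR 1)) AND NOT 1) -> 0
  row 18 [10010]: (((1 IMPLIES NOT 0) AND (NOT 1 OR 1)) AND NOT 0) -> 1
  row 19 [10011]: (((1 IMPLIES NOT 1) AND (NOT 1 OR 1)) AND NOT 1) -> 0
  row 20 [10100]: (((1 IMPLIES NOT 0) AND (NOT 1 OR 1)) AND NOT 0) -> 1
  row 21 [10101]: (((1 IMPLIES NOT 1) AND (NOT 1 OR 1)) AND NOT 1) -> 0
  row 22 [10110]: (((1 IMPLIES NOT 0) AND (NOT 1 OR 1)) AND NOT 0) -> 1
  row 23 [10111]: (((1 IMPLIES NOT 1) AND (NOT 1 OR 1)) AND NOT 1) -> 0
  row 24 [11000]: (((1 IMPLIES NOT 0) AND (NOT 1 OR 1)) AND NOT 0) -> 1
  row 25 [11001]: (((1 IMPLIES NOT 1) AND (NOT 1 OR 1)) AND NOT 1) -> 0
  row 26 [11010]: (((1 IMPLIES NOT 0) AND (NOT 1 OR 1)) AND NOT 0) -> 1
  row 27 [11011]: (((1 IMPLIES NOT 1) AND (NOT 1 OR 1)) AND NOT 1) -> 0
  row 28 [11100]: (((1 IMPLIES NOT 0) AND (NOT 1 OR 1)) AND NOT 0) -> 1
  row 29 [11101]: (((1 IMPLIES NOT 1) AND (NOT 1 OR 1)) AND NOT 1) -> 0
  row 30 [11110]: (((1 IMPLIES NOT 0) AND (NOT 1 OR 1)) AND NOT 0) -> 1
  row 31 [11111]: (((1 IMPLIES NOT 1) AND (NOT 1 OR 1)) AND NOT 1) -> 0
Full result column, 4 rows per line (a,b,c fixed per line; d,e runs 00..11 left to right):
  rows 0-3 [a,b,c=000]: 1010  = hex A
  rows 4-7 [a,b,c=001]: 1010  = hex A
  rows 8-11 [a,b,c=010]: 1010  = hex A
  rows 12-15 [a,b,c=011]: 1010  = hex A
  rows 16-19 [a,b,c=100]: 1010  = hex A
  rows 20-23 [a,b,c=101]: 1010  = hex A
  rows 24-27 [a,b,c=110]: 1010  = hex A
  rows 28-31 [a,b,c=111]: 1010  = hex A
Output column (row 0 .. row 31) = 10101010101010101010101010101010
Output column grouped in 4s = 1010 1010 1010 1010 1010 1010 1010 1010 = 0xAAAAAAAA
Convert to decimal digit by digit (value = value*16 + digit):
  A -> 10
  10*16 + 10 (A) = 170
  170*16 + 10 (A) = 2730
  2730*16 + 10 (A) = 43690
  43690*16 + 10 (A) = 699050
  699050*16 + 10 (A) = 11184810
  11184810*16 + 10 (A) = 178956970
  178956970*16 + 10 (A) = 2863311530
Decimal = 2863311530

2863311530


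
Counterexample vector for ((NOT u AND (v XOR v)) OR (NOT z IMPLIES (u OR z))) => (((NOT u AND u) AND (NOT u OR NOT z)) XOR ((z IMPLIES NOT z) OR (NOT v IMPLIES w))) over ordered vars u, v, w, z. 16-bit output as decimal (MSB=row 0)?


F1 = ((NOT u AND (v XOR v)) OR (NOT z IMPLIES (u OR z)))
F2 = (((NOT u AND u) AND (NOT u OR NOT z)) XOR ((z IMPLIES NOT z) OR (NOT v IMPLIES w)))
Counterexample to F1=>F2 is where F1=1 and F2=0.
Evaluate each row (bits = u,v,w,z, MSB first):
  row 0 [0000]: F1=0 F2=1 -> F1&~F2 -> 0
  row 1 [0001]: F1=1 F2=0 -> F1&~F2 -> 1
  row 2 [0010]: F1=0 F2=1 -> F1&~F2 -> 0
  row 3 [0011]: F1=1 F2=1 -> F1&~F2 -> 0
  row 4 [0100]: F1=0 F2=1 -> F1&~F2 -> 0
  row 5 [0101]: F1=1 F2=1 -> F1&~F2 -> 0
  row 6 [0110]: F1=0 F2=1 -> F1&~F2 -> 0
  row 7 [0111]: F1=1 F2=1 -> F1&~F2 -> 0
  row 8 [1000]: F1=1 F2=1 -> F1&~F2 -> 0
  row 9 [1001]: F1=1 F2=0 -> F1&~F2 -> 1
  row 10 [1010]: F1=1 F2=1 -> F1&~F2 -> 0
  row 11 [1011]: F1=1 F2=1 -> F1&~F2 -> 0
  row 12 [1100]: F1=1 F2=1 -> F1&~F2 -> 0
  row 13 [1101]: F1=1 F2=1 -> F1&~F2 -> 0
  row 14 [1110]: F1=1 F2=1 -> F1&~F2 -> 0
  row 15 [1111]: F1=1 F2=1 -> F1&~F2 -> 0
Full result column, 4 rows per line (u,v fixed per line; w,z runs 00..11 left to right):
  rows 0-3 [u,v=00]: 0100  = hex 4
  rows 4-7 [u,v=01]: 0000  = hex 0
  rows 8-11 [u,v=10]: 0100  = hex 4
  rows 12-15 [u,v=11]: 0000  = hex 0
Counterexample vector (row 0 .. row 15) = 0100000001000000
Output column grouped in 4s = 0100 0000 0100 0000 = 0x4040
Convert to decimal digit by digit (value = value*16 + digit):
  4 -> 4
  4*16 + 0 = 64
  64*16 + 4 = 1028
  1028*16 + 0 = 16448
Decimal = 16448

16448


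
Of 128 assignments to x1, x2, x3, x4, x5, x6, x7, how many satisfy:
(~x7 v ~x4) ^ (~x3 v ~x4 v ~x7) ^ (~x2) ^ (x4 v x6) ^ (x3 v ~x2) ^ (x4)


CNF with 6 clauses over 7 vars (128 assignments).
An assignment satisfies CNF iff every clause has >=1 true literal.
Check each row (bits = x1,x2,x3,x4,x5,x6,x7; clause T/F shown):
  row 0 [0000000]: clauses=TTTFTF -> 0
  row 1 [0000001]: clauses=TTTFTF -> 0
  row 2 [0000010]: clauses=TTTTTF -> 0
  row 3 [0000011]: clauses=TTTTTF -> 0
  row 4 [0000100]: clauses=TTTFTF -> 0
  (every remaining row is evaluated the same way; all 128 results are listed next)
Full result column, 8 rows per line (x1,x2,x3,x4 fixed per line; x5,x6,x7 runs 000..111 left to right):
  rows 0-7 [x1,x2,x3,x4=0000]: 00000000  (ones: 0)
  rows 8-15 [x1,x2,x3,x4=0001]: 10101010  (ones: 4)
  rows 16-23 [x1,x2,x3,x4=0010]: 00000000  (ones: 0)
  rows 24-31 [x1,x2,x3,x4=0011]: 10101010  (ones: 4)
  rows 32-39 [x1,x2,x3,x4=0100]: 00000000  (ones: 0)
  rows 40-47 [x1,x2,x3,x4=0101]: 00000000  (ones: 0)
  rows 48-55 [x1,x2,x3,x4=0110]: 00000000  (ones: 0)
  rows 56-63 [x1,x2,x3,x4=0111]: 00000000  (ones: 0)
  rows 64-71 [x1,x2,x3,x4=1000]: 00000000  (ones: 0)
  rows 72-79 [x1,x2,x3,x4=1001]: 10101010  (ones: 4)
  rows 80-87 [x1,x2,x3,x4=1010]: 00000000  (ones: 0)
  rows 88-95 [x1,x2,x3,x4=1011]: 10101010  (ones: 4)
  rows 96-103 [x1,x2,x3,x4=1100]: 00000000  (ones: 0)
  rows 104-111 [x1,x2,x3,x4=1101]: 00000000  (ones: 0)
  rows 112-119 [x1,x2,x3,x4=1110]: 00000000  (ones: 0)
  rows 120-127 [x1,x2,x3,x4=1111]: 00000000  (ones: 0)
Satisfying assignments = 0+4+0+4+0+0+0+0+0+4+0+4+0+0+0+0 = 16

16


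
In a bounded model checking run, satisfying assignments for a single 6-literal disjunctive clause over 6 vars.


Step 1: Total=2^6=64
Step 2: Unsat when all 6 false: 2^0=1
Step 3: Sat=64-1=63

63


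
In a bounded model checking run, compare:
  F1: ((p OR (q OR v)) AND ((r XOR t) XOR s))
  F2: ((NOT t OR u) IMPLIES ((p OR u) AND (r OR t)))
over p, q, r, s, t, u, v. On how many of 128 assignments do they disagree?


F1 = ((p OR (q OR v)) AND ((r XOR t) XOR s))
F2 = ((NOT t OR u) IMPLIES ((p OR u) AND (r OR t)))
Evaluate both on each of 128 rows (bits = p,q,r,s,t,u,v):
  row 0 [0000000]: F1=0 F2=0 -> 0
  row 1 [0000001]: F1=0 F2=0 -> 0
  row 2 [0000010]: F1=0 F2=0 -> 0
  row 3 [0000011]: F1=0 F2=0 -> 0
  row 4 [0000100]: F1=0 F2=1 (differ) -> 1
  (every remaining row is evaluated the same way; all 128 results are listed next)
Full result column, 8 rows per line (p,q,r,s fixed per line; t,u,v runs 000..111 left to right):
  rows 0-7 [p,q,r,s=0000]: 00001010  (ones: 2)
  rows 8-15 [p,q,r,s=0001]: 01011111  (ones: 6)
  rows 16-23 [p,q,r,s=0010]: 01101111  (ones: 6)
  rows 24-31 [p,q,r,s=0011]: 00111010  (ones: 4)
  rows 32-39 [p,q,r,s=0100]: 00000000  (ones: 0)
  rows 40-47 [p,q,r,s=0101]: 11111111  (ones: 8)
  rows 48-55 [p,q,r,s=0110]: 11001111  (ones: 6)
  rows 56-63 [p,q,r,s=0111]: 00110000  (ones: 2)
  rows 64-71 [p,q,r,s=1000]: 00000000  (ones: 0)
  rows 72-79 [p,q,r,s=1001]: 11111111  (ones: 8)
  rows 80-87 [p,q,r,s=1010]: 00001111  (ones: 4)
  rows 88-95 [p,q,r,s=1011]: 11110000  (ones: 4)
  rows 96-103 [p,q,r,s=1100]: 00000000  (ones: 0)
  rows 104-111 [p,q,r,s=1101]: 11111111  (ones: 8)
  rows 112-119 [p,q,r,s=1110]: 00001111  (ones: 4)
  rows 120-127 [p,q,r,s=1111]: 11110000  (ones: 4)
Disagreements = 2+6+6+4+0+8+6+2+0+8+4+4+0+8+4+4 = 66

66


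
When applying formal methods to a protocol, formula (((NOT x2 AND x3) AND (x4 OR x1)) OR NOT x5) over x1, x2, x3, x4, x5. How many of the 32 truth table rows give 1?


Formula: (((NOT x2 AND x3) AND (x4 OR x1)) OR NOT x5) over 5 vars (32 rows)
Evaluate each row (x1, x2, x3, x4, x5 as bits, MSB first):
  row 0 [00000]: (((NOT 0 AND 0) AND (0 OR 0)) OR NOT 0) -> 1
  row 1 [00001]: (((NOT 0 AND 0) AND (0 OR 0)) OR NOT 1) -> 0
  row 2 [00010]: (((NOT 0 AND 0) AND (1 OR 0)) OR NOT 0) -> 1
  row 3 [00011]: (((NOT 0 AND 0) AND (1 OR 0)) OR NOT 1) -> 0
  row 4 [00100]: (((NOT 0 AND 1) AND (0 OR 0)) OR NOT 0) -> 1
  row 5 [00101]: (((NOT 0 AND 1) AND (0 OR 0)) OR NOT 1) -> 0
  row 6 [00110]: (((NOT 0 AND 1) AND (1 OR 0)) OR NOT 0) -> 1
  row 7 [00111]: (((NOT 0 AND 1) AND (1 OR 0)) OR NOT 1) -> 1
  row 8 [01000]: (((NOT 1 AND 0) AND (0 OR 0)) OR NOT 0) -> 1
  row 9 [01001]: (((NOT 1 AND 0) AND (0 OR 0)) OR NOT 1) -> 0
  row 10 [01010]: (((NOT 1 AND 0) AND (1 OR 0)) OR NOT 0) -> 1
  row 11 [01011]: (((NOT 1 AND 0) AND (1 OR 0)) OR NOT 1) -> 0
  row 12 [01100]: (((NOT 1 AND 1) AND (0 OR 0)) OR NOT 0) -> 1
  row 13 [01101]: (((NOT 1 AND 1) AND (0 OR 0)) OR NOT 1) -> 0
  row 14 [01110]: (((NOT 1 AND 1) AND (1 OR 0)) OR NOT 0) -> 1
  row 15 [01111]: (((NOT 1 AND 1) AND (1 OR 0)) OR NOT 1) -> 0
  row 16 [10000]: (((NOT 0 AND 0) AND (0 OR 1)) OR NOT 0) -> 1
  row 17 [10001]: (((NOT 0 AND 0) AND (0 OR 1)) OR NOT 1) -> 0
  row 18 [10010]: (((NOT 0 AND 0) AND (1 OR 1)) OR NOT 0) -> 1
  row 19 [10011]: (((NOT 0 AND 0) AND (1 OR 1)) OR NOT 1) -> 0
  row 20 [10100]: (((NOT 0 AND 1) AND (0 OR 1)) OR NOT 0) -> 1
  row 21 [10101]: (((NOT 0 AND 1) AND (0 OR 1)) OR NOT 1) -> 1
  row 22 [10110]: (((NOT 0 AND 1) AND (1 OR 1)) OR NOT 0) -> 1
  row 23 [10111]: (((NOT 0 AND 1) AND (1 OR 1)) OR NOT 1) -> 1
  row 24 [11000]: (((NOT 1 AND 0) AND (0 OR 1)) OR NOT 0) -> 1
  row 25 [11001]: (((NOT 1 AND 0) AND (0 OR 1)) OR NOT 1) -> 0
  row 26 [11010]: (((NOT 1 AND 0) AND (1 OR 1)) OR NOT 0) -> 1
  row 27 [11011]: (((NOT 1 AND 0) AND (1 OR 1)) OR NOT 1) -> 0
  row 28 [11100]: (((NOT 1 AND 1) AND (0 OR 1)) OR NOT 0) -> 1
  row 29 [11101]: (((NOT 1 AND 1) AND (0 OR 1)) OR NOT 1) -> 0
  row 30 [11110]: (((NOT 1 AND 1) AND (1 OR 1)) OR NOT 0) -> 1
  row 31 [11111]: (((NOT 1 AND 1) AND (1 OR 1)) OR NOT 1) -> 0
Full result column, 8 rows per line (x1,x2 fixed per line; x3,x4,x5 runs 000..111 left to right):
  rows 0-7 [x1,x2=00]: 10101011  (ones: 5)
  rows 8-15 [x1,x2=01]: 10101010  (ones: 4)
  rows 16-23 [x1,x2=10]: 10101111  (ones: 6)
  rows 24-31 [x1,x2=11]: 10101010  (ones: 4)
Count of 1-rows = 5+4+6+4 = 19

19


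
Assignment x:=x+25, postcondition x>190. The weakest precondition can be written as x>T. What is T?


Formula: wp(x:=E, P) = P[E/x] (substitute E for x in postcondition)
Step 1: Postcondition: x>190
Step 2: Substitute x+25 for x: x+25>190
Step 3: Solve for x: x > 190-25 = 165

165


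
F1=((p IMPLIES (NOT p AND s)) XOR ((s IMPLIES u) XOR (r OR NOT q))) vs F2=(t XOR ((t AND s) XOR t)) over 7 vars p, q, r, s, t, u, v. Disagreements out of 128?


F1 = ((p IMPLIES (NOT p AND s)) XOR ((s IMPLIES u) XOR (r OR NOT q)))
F2 = (t XOR ((t AND s) XOR t))
Evaluate both on each of 128 rows (bits = p,q,r,s,t,u,v):
  row 0 [0000000]: F1=1 F2=0 (differ) -> 1
  row 1 [0000001]: F1=1 F2=0 (differ) -> 1
  row 2 [0000010]: F1=1 F2=0 (differ) -> 1
  row 3 [0000011]: F1=1 F2=0 (differ) -> 1
  row 4 [0000100]: F1=1 F2=0 (differ) -> 1
  (every remaining row is evaluated the same way; all 128 results are listed next)
Full result column, 8 rows per line (p,q,r,s fixed per line; t,u,v runs 000..111 left to right):
  rows 0-7 [p,q,r,s=0000]: 11111111  (ones: 8)
  rows 8-15 [p,q,r,s=0001]: 00111100  (ones: 4)
  rows 16-23 [p,q,r,s=0010]: 11111111  (ones: 8)
  rows 24-31 [p,q,r,s=0011]: 00111100  (ones: 4)
  rows 32-39 [p,q,r,s=0100]: 00000000  (ones: 0)
  rows 40-47 [p,q,r,s=0101]: 11000011  (ones: 4)
  rows 48-55 [p,q,r,s=0110]: 11111111  (ones: 8)
  rows 56-63 [p,q,r,s=0111]: 00111100  (ones: 4)
  rows 64-71 [p,q,r,s=1000]: 00000000  (ones: 0)
  rows 72-79 [p,q,r,s=1001]: 11000011  (ones: 4)
  rows 80-87 [p,q,r,s=1010]: 00000000  (ones: 0)
  rows 88-95 [p,q,r,s=1011]: 11000011  (ones: 4)
  rows 96-103 [p,q,r,s=1100]: 11111111  (ones: 8)
  rows 104-111 [p,q,r,s=1101]: 00111100  (ones: 4)
  rows 112-119 [p,q,r,s=1110]: 00000000  (ones: 0)
  rows 120-127 [p,q,r,s=1111]: 11000011  (ones: 4)
Disagreements = 8+4+8+4+0+4+8+4+0+4+0+4+8+4+0+4 = 64

64


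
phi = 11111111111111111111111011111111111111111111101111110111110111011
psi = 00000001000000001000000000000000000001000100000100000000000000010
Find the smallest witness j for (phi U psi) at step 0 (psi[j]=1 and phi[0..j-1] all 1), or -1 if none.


(phi U psi) at 0: need smallest j with psi[j]=1 and phi[i]=1 for all i in [0,j).
Scan from step 0:
  step 0: phi=1, psi=0 -> continue
  step 1: phi=1, psi=0 -> continue
  step 2: phi=1, psi=0 -> continue
  step 3: phi=1, psi=0 -> continue
  step 7: psi=1 and phi held for [0,7) -> witness found
Witness step = 7

7


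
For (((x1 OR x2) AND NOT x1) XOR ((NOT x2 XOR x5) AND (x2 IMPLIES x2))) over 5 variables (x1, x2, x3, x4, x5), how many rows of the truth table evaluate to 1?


Formula: (((x1 OR x2) AND NOT x1) XOR ((NOT x2 XOR x5) AND (x2 IMPLIES x2))) over 5 vars (32 rows)
Evaluate each row (x1, x2, x3, x4, x5 as bits, MSB first):
  row 0 [00000]: (((0 OR 0) AND NOT 0) XOR ((NOT 0 XOR 0) AND (0 IMPLIES 0))) -> 1
  row 1 [00001]: (((0 OR 0) AND NOT 0) XOR ((NOT 0 XOR 1) AND (0 IMPLIES 0))) -> 0
  row 2 [00010]: (((0 OR 0) AND NOT 0) XOR ((NOT 0 XOR 0) AND (0 IMPLIES 0))) -> 1
  row 3 [00011]: (((0 OR 0) AND NOT 0) XOR ((NOT 0 XOR 1) AND (0 IMPLIES 0))) -> 0
  row 4 [00100]: (((0 OR 0) AND NOT 0) XOR ((NOT 0 XOR 0) AND (0 IMPLIES 0))) -> 1
  row 5 [00101]: (((0 OR 0) AND NOT 0) XOR ((NOT 0 XOR 1) AND (0 IMPLIES 0))) -> 0
  row 6 [00110]: (((0 OR 0) AND NOT 0) XOR ((NOT 0 XOR 0) AND (0 IMPLIES 0))) -> 1
  row 7 [00111]: (((0 OR 0) AND NOT 0) XOR ((NOT 0 XOR 1) AND (0 IMPLIES 0))) -> 0
  row 8 [01000]: (((0 OR 1) AND NOT 0) XOR ((NOT 1 XOR 0) AND (1 IMPLIES 1))) -> 1
  row 9 [01001]: (((0 OR 1) AND NOT 0) XOR ((NOT 1 XOR 1) AND (1 IMPLIES 1))) -> 0
  row 10 [01010]: (((0 OR 1) AND NOT 0) XOR ((NOT 1 XOR 0) AND (1 IMPLIES 1))) -> 1
  row 11 [01011]: (((0 OR 1) AND NOT 0) XOR ((NOT 1 XOR 1) AND (1 IMPLIES 1))) -> 0
  row 12 [01100]: (((0 OR 1) AND NOT 0) XOR ((NOT 1 XOR 0) AND (1 IMPLIES 1))) -> 1
  row 13 [01101]: (((0 OR 1) AND NOT 0) XOR ((NOT 1 XOR 1) AND (1 IMPLIES 1))) -> 0
  row 14 [01110]: (((0 OR 1) AND NOT 0) XOR ((NOT 1 XOR 0) AND (1 IMPLIES 1))) -> 1
  row 15 [01111]: (((0 OR 1) AND NOT 0) XOR ((NOT 1 XOR 1) AND (1 IMPLIES 1))) -> 0
  row 16 [10000]: (((1 OR 0) AND NOT 1) XOR ((NOT 0 XOR 0) AND (0 IMPLIES 0))) -> 1
  row 17 [10001]: (((1 OR 0) AND NOT 1) XOR ((NOT 0 XOR 1) AND (0 IMPLIES 0))) -> 0
  row 18 [10010]: (((1 OR 0) AND NOT 1) XOR ((NOT 0 XOR 0) AND (0 IMPLIES 0))) -> 1
  row 19 [10011]: (((1 OR 0) AND NOT 1) XOR ((NOT 0 XOR 1) AND (0 IMPLIES 0))) -> 0
  row 20 [10100]: (((1 OR 0) AND NOT 1) XOR ((NOT 0 XOR 0) AND (0 IMPLIES 0))) -> 1
  row 21 [10101]: (((1 OR 0) AND NOT 1) XOR ((NOT 0 XOR 1) AND (0 IMPLIES 0))) -> 0
  row 22 [10110]: (((1 OR 0) AND NOT 1) XOR ((NOT 0 XOR 0) AND (0 IMPLIES 0))) -> 1
  row 23 [10111]: (((1 OR 0) AND NOT 1) XOR ((NOT 0 XOR 1) AND (0 IMPLIES 0))) -> 0
  row 24 [11000]: (((1 OR 1) AND NOT 1) XOR ((NOT 1 XOR 0) AND (1 IMPLIES 1))) -> 0
  row 25 [11001]: (((1 OR 1) AND NOT 1) XOR ((NOT 1 XOR 1) AND (1 IMPLIES 1))) -> 1
  row 26 [11010]: (((1 OR 1) AND NOT 1) XOR ((NOT 1 XOR 0) AND (1 IMPLIES 1))) -> 0
  row 27 [11011]: (((1 OR 1) AND NOT 1) XOR ((NOT 1 XOR 1) AND (1 IMPLIES 1))) -> 1
  row 28 [11100]: (((1 OR 1) AND NOT 1) XOR ((NOT 1 XOR 0) AND (1 IMPLIES 1))) -> 0
  row 29 [11101]: (((1 OR 1) AND NOT 1) XOR ((NOT 1 XOR 1) AND (1 IMPLIES 1))) -> 1
  row 30 [11110]: (((1 OR 1) AND NOT 1) XOR ((NOT 1 XOR 0) AND (1 IMPLIES 1))) -> 0
  row 31 [11111]: (((1 OR 1) AND NOT 1) XOR ((NOT 1 XOR 1) AND (1 IMPLIES 1))) -> 1
Full result column, 8 rows per line (x1,x2 fixed per line; x3,x4,x5 runs 000..111 left to right):
  rows 0-7 [x1,x2=00]: 10101010  (ones: 4)
  rows 8-15 [x1,x2=01]: 10101010  (ones: 4)
  rows 16-23 [x1,x2=10]: 10101010  (ones: 4)
  rows 24-31 [x1,x2=11]: 01010101  (ones: 4)
Count of 1-rows = 4+4+4+4 = 16

16


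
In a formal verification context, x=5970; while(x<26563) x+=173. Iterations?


Step 1: x goes from 5970 toward 26563 by 173; the body runs while x<26563, so iterations = ceil((bound-start)/step)
Step 2: Distance=20593
Step 3: ceil(20593/173)=120

120


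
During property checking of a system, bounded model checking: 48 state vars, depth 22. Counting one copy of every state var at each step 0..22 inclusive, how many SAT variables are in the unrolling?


BMC unrolls to depth k, creating one copy of each state var for steps 0..k.
Step count = 22 + 1 = 23 (steps 0 through 22)
Vars per step = 48
Total = 48 * 23 = 1104

1104


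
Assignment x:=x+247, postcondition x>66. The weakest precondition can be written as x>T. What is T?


Formula: wp(x:=E, P) = P[E/x] (substitute E for x in postcondition)
Step 1: Postcondition: x>66
Step 2: Substitute x+247 for x: x+247>66
Step 3: Solve for x: x > 66-247 = -181

-181


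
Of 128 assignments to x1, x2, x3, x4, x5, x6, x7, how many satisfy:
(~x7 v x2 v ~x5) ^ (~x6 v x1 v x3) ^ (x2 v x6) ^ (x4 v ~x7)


CNF with 4 clauses over 7 vars (128 assignments).
An assignment satisfies CNF iff every clause has >=1 true literal.
Check each row (bits = x1,x2,x3,x4,x5,x6,x7; clause T/F shown):
  row 0 [0000000]: clauses=TTFT -> 0
  row 1 [0000001]: clauses=TTFF -> 0
  row 2 [0000010]: clauses=TFTT -> 0
  row 3 [0000011]: clauses=TFTF -> 0
  row 4 [0000100]: clauses=TTFT -> 0
  (every remaining row is evaluated the same way; all 128 results are listed next)
Full result column, 8 rows per line (x1,x2,x3,x4 fixed per line; x5,x6,x7 runs 000..111 left to right):
  rows 0-7 [x1,x2,x3,x4=0000]: 00000000  (ones: 0)
  rows 8-15 [x1,x2,x3,x4=0001]: 00000000  (ones: 0)
  rows 16-23 [x1,x2,x3,x4=0010]: 00100010  (ones: 2)
  rows 24-31 [x1,x2,x3,x4=0011]: 00110010  (ones: 3)
  rows 32-39 [x1,x2,x3,x4=0100]: 10001000  (ones: 2)
  rows 40-47 [x1,x2,x3,x4=0101]: 11001100  (ones: 4)
  rows 48-55 [x1,x2,x3,x4=0110]: 10101010  (ones: 4)
  rows 56-63 [x1,x2,x3,x4=0111]: 11111111  (ones: 8)
  rows 64-71 [x1,x2,x3,x4=1000]: 00100010  (ones: 2)
  rows 72-79 [x1,x2,x3,x4=1001]: 00110010  (ones: 3)
  rows 80-87 [x1,x2,x3,x4=1010]: 00100010  (ones: 2)
  rows 88-95 [x1,x2,x3,x4=1011]: 00110010  (ones: 3)
  rows 96-103 [x1,x2,x3,x4=1100]: 10101010  (ones: 4)
  rows 104-111 [x1,x2,x3,x4=1101]: 11111111  (ones: 8)
  rows 112-119 [x1,x2,x3,x4=1110]: 10101010  (ones: 4)
  rows 120-127 [x1,x2,x3,x4=1111]: 11111111  (ones: 8)
Satisfying assignments = 0+0+2+3+2+4+4+8+2+3+2+3+4+8+4+8 = 57

57


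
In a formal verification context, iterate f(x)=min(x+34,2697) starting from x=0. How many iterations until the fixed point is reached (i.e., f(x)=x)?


Step 1: x=0, cap=2697, increment=34
Step 2: x grows by 34 each step until capped at 2697; fixed point is x=2697
Step 3: iterations = ceil(2697/34) = 80

80


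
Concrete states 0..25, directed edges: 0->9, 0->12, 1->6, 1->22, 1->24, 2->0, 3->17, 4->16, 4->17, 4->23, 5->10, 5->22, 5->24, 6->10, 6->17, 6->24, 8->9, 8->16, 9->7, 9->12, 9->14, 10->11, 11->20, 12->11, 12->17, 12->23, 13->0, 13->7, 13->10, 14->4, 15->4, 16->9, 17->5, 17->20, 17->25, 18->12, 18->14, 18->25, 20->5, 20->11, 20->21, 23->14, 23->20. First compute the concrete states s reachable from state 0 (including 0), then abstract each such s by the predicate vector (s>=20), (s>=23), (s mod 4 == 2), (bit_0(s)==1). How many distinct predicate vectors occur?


BFS from 0:
Concrete reachable: {0, 4, 5, 7, 9, 10, 11, 12, 14, 16, 17, 20, 21, 22, 23, 24, 25}
Abstract via predicates (s>=20), (s>=23), (s mod 4 == 2), (bit_0(s)==1):
  (0,0,0,0) <- {0, 4, 12, 16}
  (0,0,0,1) <- {5, 7, 9, 11, 17}
  (0,0,1,0) <- {10, 14}
  (1,0,0,0) <- {20}
  (1,0,0,1) <- {21}
  (1,0,1,0) <- {22}
  (1,1,0,0) <- {24}
  (1,1,0,1) <- {23, 25}
Distinct abstract states = 8

8


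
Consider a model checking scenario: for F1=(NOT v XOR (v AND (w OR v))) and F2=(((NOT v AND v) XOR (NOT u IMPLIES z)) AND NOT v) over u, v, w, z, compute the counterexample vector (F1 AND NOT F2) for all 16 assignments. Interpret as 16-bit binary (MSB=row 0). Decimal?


F1 = (NOT v XOR (v AND (w OR v)))
F2 = (((NOT v AND v) XOR (NOT u IMPLIES z)) AND NOT v)
Counterexample to F1=>F2 is where F1=1 and F2=0.
Evaluate each row (bits = u,v,w,z, MSB first):
  row 0 [0000]: F1=1 F2=0 -> F1&~F2 -> 1
  row 1 [0001]: F1=1 F2=1 -> F1&~F2 -> 0
  row 2 [0010]: F1=1 F2=0 -> F1&~F2 -> 1
  row 3 [0011]: F1=1 F2=1 -> F1&~F2 -> 0
  row 4 [0100]: F1=1 F2=0 -> F1&~F2 -> 1
  row 5 [0101]: F1=1 F2=0 -> F1&~F2 -> 1
  row 6 [0110]: F1=1 F2=0 -> F1&~F2 -> 1
  row 7 [0111]: F1=1 F2=0 -> F1&~F2 -> 1
  row 8 [1000]: F1=1 F2=1 -> F1&~F2 -> 0
  row 9 [1001]: F1=1 F2=1 -> F1&~F2 -> 0
  row 10 [1010]: F1=1 F2=1 -> F1&~F2 -> 0
  row 11 [1011]: F1=1 F2=1 -> F1&~F2 -> 0
  row 12 [1100]: F1=1 F2=0 -> F1&~F2 -> 1
  row 13 [1101]: F1=1 F2=0 -> F1&~F2 -> 1
  row 14 [1110]: F1=1 F2=0 -> F1&~F2 -> 1
  row 15 [1111]: F1=1 F2=0 -> F1&~F2 -> 1
Full result column, 4 rows per line (u,v fixed per line; w,z runs 00..11 left to right):
  rows 0-3 [u,v=00]: 1010  = hex A
  rows 4-7 [u,v=01]: 1111  = hex F
  rows 8-11 [u,v=10]: 0000  = hex 0
  rows 12-15 [u,v=11]: 1111  = hex F
Counterexample vector (row 0 .. row 15) = 1010111100001111
Output column grouped in 4s = 1010 1111 0000 1111 = 0xAF0F
Convert to decimal digit by digit (value = value*16 + digit):
  A -> 10
  10*16 + 15 (F) = 175
  175*16 + 0 = 2800
  2800*16 + 15 (F) = 44815
Decimal = 44815

44815


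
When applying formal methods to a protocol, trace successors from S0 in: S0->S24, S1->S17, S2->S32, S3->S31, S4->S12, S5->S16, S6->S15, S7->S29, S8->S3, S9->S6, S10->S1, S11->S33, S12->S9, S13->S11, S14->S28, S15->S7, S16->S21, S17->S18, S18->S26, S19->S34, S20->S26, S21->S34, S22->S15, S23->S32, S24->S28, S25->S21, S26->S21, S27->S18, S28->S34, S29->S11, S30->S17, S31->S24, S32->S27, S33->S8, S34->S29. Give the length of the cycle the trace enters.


Trace from S0 until a state repeats:
  S0 -> S24 -> S28 -> S34 -> S29 -> S11 -> S33 -> S8 -> S3 -> S31 -> S24
S24 first seen at step 1, revisited at step 10.
Cycle length = 10 - 1 = 9

9


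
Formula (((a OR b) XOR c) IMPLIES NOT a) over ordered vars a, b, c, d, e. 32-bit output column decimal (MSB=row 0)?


Formula: (((a OR b) XOR c) IMPLIES NOT a) over a, b, c, d, e (32 rows)
Evaluate each row (bits = a,b,c,d,e, MSB first):
  row 0 [00000]: (((0 OR 0) XOR 0) IMPLIES NOT 0) -> 1
  row 1 [00001]: (((0 OR 0) XOR 0) IMPLIES NOT 0) -> 1
  row 2 [00010]: (((0 OR 0) XOR 0) IMPLIES NOT 0) -> 1
  row 3 [00011]: (((0 OR 0) XOR 0) IMPLIES NOT 0) -> 1
  row 4 [00100]: (((0 OR 0) XOR 1) IMPLIES NOT 0) -> 1
  row 5 [00101]: (((0 OR 0) XOR 1) IMPLIES NOT 0) -> 1
  row 6 [00110]: (((0 OR 0) XOR 1) IMPLIES NOT 0) -> 1
  row 7 [00111]: (((0 OR 0) XOR 1) IMPLIES NOT 0) -> 1
  row 8 [01000]: (((0 OR 1) XOR 0) IMPLIES NOT 0) -> 1
  row 9 [01001]: (((0 OR 1) XOR 0) IMPLIES NOT 0) -> 1
  row 10 [01010]: (((0 OR 1) XOR 0) IMPLIES NOT 0) -> 1
  row 11 [01011]: (((0 OR 1) XOR 0) IMPLIES NOT 0) -> 1
  row 12 [01100]: (((0 OR 1) XOR 1) IMPLIES NOT 0) -> 1
  row 13 [01101]: (((0 OR 1) XOR 1) IMPLIES NOT 0) -> 1
  row 14 [01110]: (((0 OR 1) XOR 1) IMPLIES NOT 0) -> 1
  row 15 [01111]: (((0 OR 1) XOR 1) IMPLIES NOT 0) -> 1
  row 16 [10000]: (((1 OR 0) XOR 0) IMPLIES NOT 1) -> 0
  row 17 [10001]: (((1 OR 0) XOR 0) IMPLIES NOT 1) -> 0
  row 18 [10010]: (((1 OR 0) XOR 0) IMPLIES NOT 1) -> 0
  row 19 [10011]: (((1 OR 0) XOR 0) IMPLIES NOT 1) -> 0
  row 20 [10100]: (((1 OR 0) XOR 1) IMPLIES NOT 1) -> 1
  row 21 [10101]: (((1 OR 0) XOR 1) IMPLIES NOT 1) -> 1
  row 22 [10110]: (((1 OR 0) XOR 1) IMPLIES NOT 1) -> 1
  row 23 [10111]: (((1 OR 0) XOR 1) IMPLIES NOT 1) -> 1
  row 24 [11000]: (((1 OR 1) XOR 0) IMPLIES NOT 1) -> 0
  row 25 [11001]: (((1 OR 1) XOR 0) IMPLIES NOT 1) -> 0
  row 26 [11010]: (((1 OR 1) XOR 0) IMPLIES NOT 1) -> 0
  row 27 [11011]: (((1 OR 1) XOR 0) IMPLIES NOT 1) -> 0
  row 28 [11100]: (((1 OR 1) XOR 1) IMPLIES NOT 1) -> 1
  row 29 [11101]: (((1 OR 1) XOR 1) IMPLIES NOT 1) -> 1
  row 30 [11110]: (((1 OR 1) XOR 1) IMPLIES NOT 1) -> 1
  row 31 [11111]: (((1 OR 1) XOR 1) IMPLIES NOT 1) -> 1
Full result column, 4 rows per line (a,b,c fixed per line; d,e runs 00..11 left to right):
  rows 0-3 [a,b,c=000]: 1111  = hex F
  rows 4-7 [a,b,c=001]: 1111  = hex F
  rows 8-11 [a,b,c=010]: 1111  = hex F
  rows 12-15 [a,b,c=011]: 1111  = hex F
  rows 16-19 [a,b,c=100]: 0000  = hex 0
  rows 20-23 [a,b,c=101]: 1111  = hex F
  rows 24-27 [a,b,c=110]: 0000  = hex 0
  rows 28-31 [a,b,c=111]: 1111  = hex F
Output column (row 0 .. row 31) = 11111111111111110000111100001111
Output column grouped in 4s = 1111 1111 1111 1111 0000 1111 0000 1111 = 0xFFFF0F0F
Convert to decimal digit by digit (value = value*16 + digit):
  F -> 15
  15*16 + 15 (F) = 255
  255*16 + 15 (F) = 4095
  4095*16 + 15 (F) = 65535
  65535*16 + 0 = 1048560
  1048560*16 + 15 (F) = 16776975
  16776975*16 + 0 = 268431600
  268431600*16 + 15 (F) = 4294905615
Decimal = 4294905615

4294905615
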